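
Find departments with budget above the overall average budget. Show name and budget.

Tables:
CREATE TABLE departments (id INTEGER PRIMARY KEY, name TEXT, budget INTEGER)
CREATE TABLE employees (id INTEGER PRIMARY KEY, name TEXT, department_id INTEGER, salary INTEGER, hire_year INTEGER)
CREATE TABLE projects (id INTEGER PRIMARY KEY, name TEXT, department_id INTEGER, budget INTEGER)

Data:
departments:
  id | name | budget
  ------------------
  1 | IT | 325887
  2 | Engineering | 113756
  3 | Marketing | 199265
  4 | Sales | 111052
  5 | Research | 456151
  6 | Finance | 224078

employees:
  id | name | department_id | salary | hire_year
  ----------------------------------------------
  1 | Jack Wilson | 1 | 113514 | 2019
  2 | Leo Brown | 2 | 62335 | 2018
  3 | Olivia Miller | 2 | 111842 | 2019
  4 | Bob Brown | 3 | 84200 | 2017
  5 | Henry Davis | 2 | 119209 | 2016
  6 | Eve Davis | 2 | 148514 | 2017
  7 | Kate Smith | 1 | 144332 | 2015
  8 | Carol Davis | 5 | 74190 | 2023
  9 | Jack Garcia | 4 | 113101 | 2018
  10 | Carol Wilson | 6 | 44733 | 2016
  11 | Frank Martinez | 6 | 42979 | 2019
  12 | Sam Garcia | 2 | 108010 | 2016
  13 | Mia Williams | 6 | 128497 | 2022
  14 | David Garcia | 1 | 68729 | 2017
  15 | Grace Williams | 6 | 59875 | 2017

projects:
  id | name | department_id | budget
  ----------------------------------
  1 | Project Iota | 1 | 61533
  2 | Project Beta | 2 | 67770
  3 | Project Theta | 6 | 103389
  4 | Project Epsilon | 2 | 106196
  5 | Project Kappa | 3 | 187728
SELECT name, budget FROM departments WHERE budget > (SELECT AVG(budget) FROM departments)

Execution result:
name | budget
IT | 325887
Research | 456151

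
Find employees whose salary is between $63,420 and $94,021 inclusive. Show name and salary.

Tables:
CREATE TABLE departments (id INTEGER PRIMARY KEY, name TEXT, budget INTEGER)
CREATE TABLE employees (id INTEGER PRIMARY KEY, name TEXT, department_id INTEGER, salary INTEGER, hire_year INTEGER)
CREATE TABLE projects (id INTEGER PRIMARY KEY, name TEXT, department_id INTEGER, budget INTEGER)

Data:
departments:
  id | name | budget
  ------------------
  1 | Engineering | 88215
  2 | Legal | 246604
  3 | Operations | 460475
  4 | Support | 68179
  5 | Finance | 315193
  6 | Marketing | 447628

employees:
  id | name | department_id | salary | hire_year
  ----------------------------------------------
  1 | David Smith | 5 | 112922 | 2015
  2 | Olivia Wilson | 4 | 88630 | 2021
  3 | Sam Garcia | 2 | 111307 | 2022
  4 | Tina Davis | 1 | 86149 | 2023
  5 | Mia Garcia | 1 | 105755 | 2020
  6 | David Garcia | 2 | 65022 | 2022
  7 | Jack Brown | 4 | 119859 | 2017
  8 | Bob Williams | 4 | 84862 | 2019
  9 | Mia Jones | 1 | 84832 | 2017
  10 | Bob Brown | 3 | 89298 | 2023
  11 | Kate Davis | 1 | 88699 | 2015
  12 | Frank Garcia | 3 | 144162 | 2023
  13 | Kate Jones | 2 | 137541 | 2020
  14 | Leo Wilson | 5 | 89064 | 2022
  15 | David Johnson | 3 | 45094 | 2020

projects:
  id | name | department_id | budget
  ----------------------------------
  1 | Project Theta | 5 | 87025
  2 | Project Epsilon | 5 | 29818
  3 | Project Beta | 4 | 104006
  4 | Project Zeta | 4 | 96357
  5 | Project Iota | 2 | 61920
SELECT name, salary FROM employees WHERE salary BETWEEN 63420 AND 94021

Execution result:
name | salary
Olivia Wilson | 88630
Tina Davis | 86149
David Garcia | 65022
Bob Williams | 84862
Mia Jones | 84832
Bob Brown | 89298
Kate Davis | 88699
Leo Wilson | 89064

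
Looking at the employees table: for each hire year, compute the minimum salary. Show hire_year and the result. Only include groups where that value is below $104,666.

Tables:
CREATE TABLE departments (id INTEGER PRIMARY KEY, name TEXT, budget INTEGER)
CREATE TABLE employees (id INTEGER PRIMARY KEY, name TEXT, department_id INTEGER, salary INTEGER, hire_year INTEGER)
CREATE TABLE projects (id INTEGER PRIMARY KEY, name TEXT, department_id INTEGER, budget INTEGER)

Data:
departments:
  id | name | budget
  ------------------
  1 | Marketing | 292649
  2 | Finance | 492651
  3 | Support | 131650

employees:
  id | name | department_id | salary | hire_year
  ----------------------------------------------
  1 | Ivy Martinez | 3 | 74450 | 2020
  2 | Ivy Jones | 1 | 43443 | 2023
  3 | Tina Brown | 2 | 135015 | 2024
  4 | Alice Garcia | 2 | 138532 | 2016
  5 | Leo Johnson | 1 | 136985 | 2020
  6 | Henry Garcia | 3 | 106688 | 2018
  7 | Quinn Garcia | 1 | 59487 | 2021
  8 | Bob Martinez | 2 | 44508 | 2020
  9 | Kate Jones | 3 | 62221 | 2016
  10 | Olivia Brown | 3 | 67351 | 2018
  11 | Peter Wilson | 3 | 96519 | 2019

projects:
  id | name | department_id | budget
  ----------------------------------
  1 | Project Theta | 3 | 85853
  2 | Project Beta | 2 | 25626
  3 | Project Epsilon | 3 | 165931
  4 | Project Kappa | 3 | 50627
SELECT hire_year, MIN(salary) AS min_salary FROM employees GROUP BY hire_year HAVING MIN(salary) < 104666

Execution result:
hire_year | min_salary
2016 | 62221
2018 | 67351
2019 | 96519
2020 | 44508
2021 | 59487
2023 | 43443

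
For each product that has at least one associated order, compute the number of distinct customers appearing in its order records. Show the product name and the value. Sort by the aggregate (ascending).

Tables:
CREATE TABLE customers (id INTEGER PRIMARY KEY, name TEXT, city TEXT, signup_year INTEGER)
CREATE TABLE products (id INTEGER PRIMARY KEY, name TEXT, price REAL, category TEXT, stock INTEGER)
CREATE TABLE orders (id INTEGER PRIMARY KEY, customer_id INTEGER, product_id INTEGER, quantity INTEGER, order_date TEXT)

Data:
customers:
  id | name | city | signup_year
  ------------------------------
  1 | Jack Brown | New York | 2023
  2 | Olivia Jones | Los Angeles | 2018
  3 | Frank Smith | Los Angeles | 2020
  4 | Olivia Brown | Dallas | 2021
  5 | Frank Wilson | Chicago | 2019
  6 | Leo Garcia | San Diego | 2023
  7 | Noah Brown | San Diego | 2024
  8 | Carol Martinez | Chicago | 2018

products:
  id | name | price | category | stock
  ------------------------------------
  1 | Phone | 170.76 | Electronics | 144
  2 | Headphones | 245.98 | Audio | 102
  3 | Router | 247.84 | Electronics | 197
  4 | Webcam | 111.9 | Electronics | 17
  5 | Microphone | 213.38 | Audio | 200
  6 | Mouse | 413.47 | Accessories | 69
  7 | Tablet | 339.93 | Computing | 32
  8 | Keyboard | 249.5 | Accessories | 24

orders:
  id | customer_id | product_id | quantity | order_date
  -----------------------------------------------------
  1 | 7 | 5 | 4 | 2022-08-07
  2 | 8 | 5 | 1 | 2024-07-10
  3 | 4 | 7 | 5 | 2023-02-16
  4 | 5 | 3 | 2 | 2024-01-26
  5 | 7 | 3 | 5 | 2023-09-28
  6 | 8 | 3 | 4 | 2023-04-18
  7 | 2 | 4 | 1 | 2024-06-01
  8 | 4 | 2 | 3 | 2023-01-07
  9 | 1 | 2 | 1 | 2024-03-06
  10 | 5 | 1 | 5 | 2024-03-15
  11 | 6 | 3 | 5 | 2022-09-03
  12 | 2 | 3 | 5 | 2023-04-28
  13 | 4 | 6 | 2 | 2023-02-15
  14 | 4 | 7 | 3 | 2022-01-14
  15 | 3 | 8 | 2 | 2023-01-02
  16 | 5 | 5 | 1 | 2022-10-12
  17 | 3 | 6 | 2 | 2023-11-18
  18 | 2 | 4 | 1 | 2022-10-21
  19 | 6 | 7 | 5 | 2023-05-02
SELECT p.name, COUNT(DISTINCT c.customer_id) AS distinct_customer_count FROM orders c JOIN products p ON c.product_id = p.id GROUP BY p.id, p.name ORDER BY distinct_customer_count ASC

Execution result:
name | distinct_customer_count
Phone | 1
Webcam | 1
Keyboard | 1
Headphones | 2
Mouse | 2
Tablet | 2
Microphone | 3
Router | 5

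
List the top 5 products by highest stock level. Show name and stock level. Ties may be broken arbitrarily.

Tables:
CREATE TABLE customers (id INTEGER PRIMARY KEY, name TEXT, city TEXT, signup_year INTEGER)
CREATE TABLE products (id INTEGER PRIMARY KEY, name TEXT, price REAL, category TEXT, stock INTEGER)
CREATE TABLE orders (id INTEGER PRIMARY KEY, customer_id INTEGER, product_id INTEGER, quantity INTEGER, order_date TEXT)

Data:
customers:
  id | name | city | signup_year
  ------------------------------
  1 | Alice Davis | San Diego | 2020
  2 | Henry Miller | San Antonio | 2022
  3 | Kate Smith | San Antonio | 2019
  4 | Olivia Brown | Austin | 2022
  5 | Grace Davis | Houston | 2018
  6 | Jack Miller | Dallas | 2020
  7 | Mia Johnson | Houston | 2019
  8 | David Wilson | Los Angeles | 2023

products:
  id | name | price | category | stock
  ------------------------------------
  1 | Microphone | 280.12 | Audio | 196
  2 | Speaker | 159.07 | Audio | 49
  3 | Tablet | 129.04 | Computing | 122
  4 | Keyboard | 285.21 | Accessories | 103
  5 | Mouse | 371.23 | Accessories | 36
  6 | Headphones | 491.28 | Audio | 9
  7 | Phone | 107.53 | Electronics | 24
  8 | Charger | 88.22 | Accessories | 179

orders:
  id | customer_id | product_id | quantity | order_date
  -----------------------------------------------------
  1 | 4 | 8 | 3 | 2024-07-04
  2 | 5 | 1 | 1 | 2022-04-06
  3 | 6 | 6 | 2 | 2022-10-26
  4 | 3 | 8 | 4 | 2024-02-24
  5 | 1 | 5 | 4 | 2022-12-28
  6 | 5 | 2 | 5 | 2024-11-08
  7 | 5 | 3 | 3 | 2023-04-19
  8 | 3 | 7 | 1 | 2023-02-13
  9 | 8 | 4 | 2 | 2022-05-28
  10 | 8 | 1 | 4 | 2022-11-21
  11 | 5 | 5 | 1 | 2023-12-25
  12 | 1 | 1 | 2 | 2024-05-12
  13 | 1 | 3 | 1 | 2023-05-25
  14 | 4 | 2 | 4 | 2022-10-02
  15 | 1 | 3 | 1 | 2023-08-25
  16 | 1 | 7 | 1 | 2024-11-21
SELECT name, stock FROM products ORDER BY stock DESC LIMIT 5

Execution result:
name | stock
Microphone | 196
Charger | 179
Tablet | 122
Keyboard | 103
Speaker | 49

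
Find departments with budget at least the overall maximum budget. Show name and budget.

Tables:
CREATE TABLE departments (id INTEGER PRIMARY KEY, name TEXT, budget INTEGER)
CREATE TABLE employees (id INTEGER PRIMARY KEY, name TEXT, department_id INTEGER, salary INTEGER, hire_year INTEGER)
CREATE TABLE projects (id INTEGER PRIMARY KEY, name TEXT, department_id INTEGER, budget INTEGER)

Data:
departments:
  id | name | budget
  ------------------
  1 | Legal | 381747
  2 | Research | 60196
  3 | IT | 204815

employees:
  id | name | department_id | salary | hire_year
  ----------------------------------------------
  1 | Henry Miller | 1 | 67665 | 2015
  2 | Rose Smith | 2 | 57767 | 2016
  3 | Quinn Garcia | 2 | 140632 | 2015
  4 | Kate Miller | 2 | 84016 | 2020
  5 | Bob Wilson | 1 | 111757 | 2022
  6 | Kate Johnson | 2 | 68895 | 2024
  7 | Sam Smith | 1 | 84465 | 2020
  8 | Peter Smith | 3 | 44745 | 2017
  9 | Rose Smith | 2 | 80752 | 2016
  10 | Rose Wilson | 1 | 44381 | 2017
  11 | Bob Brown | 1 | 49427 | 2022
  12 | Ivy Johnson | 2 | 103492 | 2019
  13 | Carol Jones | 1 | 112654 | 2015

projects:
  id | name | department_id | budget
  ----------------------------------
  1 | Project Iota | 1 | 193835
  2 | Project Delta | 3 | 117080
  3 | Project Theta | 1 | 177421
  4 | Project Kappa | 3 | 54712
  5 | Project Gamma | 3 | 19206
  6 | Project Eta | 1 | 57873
SELECT name, budget FROM departments WHERE budget >= (SELECT MAX(budget) FROM departments)

Execution result:
name | budget
Legal | 381747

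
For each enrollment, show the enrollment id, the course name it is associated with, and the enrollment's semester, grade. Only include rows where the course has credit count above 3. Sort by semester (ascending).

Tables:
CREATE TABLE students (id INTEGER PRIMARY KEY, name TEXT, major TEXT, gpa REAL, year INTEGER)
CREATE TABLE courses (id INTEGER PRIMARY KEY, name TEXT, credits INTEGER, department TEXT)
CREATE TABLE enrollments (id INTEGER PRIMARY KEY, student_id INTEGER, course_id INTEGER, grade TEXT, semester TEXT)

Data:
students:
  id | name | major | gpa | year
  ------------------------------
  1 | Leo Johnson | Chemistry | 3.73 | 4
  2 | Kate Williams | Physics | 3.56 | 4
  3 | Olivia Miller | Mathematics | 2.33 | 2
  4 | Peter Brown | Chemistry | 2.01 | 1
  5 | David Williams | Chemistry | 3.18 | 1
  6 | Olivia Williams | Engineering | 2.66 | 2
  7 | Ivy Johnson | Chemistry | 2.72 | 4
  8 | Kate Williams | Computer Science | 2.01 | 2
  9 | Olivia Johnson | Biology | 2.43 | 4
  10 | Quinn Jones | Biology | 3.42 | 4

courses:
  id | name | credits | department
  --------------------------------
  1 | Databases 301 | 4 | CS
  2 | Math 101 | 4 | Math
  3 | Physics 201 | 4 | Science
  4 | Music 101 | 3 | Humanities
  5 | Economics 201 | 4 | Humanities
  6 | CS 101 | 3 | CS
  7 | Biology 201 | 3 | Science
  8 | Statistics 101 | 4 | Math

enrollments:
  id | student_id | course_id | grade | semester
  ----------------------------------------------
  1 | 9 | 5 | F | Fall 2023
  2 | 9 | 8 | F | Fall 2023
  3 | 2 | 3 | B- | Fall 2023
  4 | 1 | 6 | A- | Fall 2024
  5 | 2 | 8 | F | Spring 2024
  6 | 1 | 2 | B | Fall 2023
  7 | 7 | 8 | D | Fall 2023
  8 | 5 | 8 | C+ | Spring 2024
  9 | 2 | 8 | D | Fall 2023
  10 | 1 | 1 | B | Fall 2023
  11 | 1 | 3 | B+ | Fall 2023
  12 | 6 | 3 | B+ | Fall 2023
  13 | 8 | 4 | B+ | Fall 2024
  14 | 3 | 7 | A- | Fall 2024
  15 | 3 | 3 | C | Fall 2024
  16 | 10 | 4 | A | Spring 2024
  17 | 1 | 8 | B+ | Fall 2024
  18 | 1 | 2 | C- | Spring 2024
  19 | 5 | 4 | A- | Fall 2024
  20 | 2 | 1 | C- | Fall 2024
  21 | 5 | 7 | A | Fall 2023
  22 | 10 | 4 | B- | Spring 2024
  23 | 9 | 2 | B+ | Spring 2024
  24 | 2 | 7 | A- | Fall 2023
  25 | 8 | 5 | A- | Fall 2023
SELECT c.id, p.name AS course, c.semester, c.grade FROM enrollments c JOIN courses p ON c.course_id = p.id WHERE p.credits > 3 ORDER BY c.semester ASC

Execution result:
id | course | semester | grade
1 | Economics 201 | Fall 2023 | F
2 | Statistics 101 | Fall 2023 | F
3 | Physics 201 | Fall 2023 | B-
6 | Math 101 | Fall 2023 | B
7 | Statistics 101 | Fall 2023 | D
9 | Statistics 101 | Fall 2023 | D
10 | Databases 301 | Fall 2023 | B
11 | Physics 201 | Fall 2023 | B+
12 | Physics 201 | Fall 2023 | B+
25 | Economics 201 | Fall 2023 | A-
15 | Physics 201 | Fall 2024 | C
17 | Statistics 101 | Fall 2024 | B+
20 | Databases 301 | Fall 2024 | C-
5 | Statistics 101 | Spring 2024 | F
8 | Statistics 101 | Spring 2024 | C+
18 | Math 101 | Spring 2024 | C-
23 | Math 101 | Spring 2024 | B+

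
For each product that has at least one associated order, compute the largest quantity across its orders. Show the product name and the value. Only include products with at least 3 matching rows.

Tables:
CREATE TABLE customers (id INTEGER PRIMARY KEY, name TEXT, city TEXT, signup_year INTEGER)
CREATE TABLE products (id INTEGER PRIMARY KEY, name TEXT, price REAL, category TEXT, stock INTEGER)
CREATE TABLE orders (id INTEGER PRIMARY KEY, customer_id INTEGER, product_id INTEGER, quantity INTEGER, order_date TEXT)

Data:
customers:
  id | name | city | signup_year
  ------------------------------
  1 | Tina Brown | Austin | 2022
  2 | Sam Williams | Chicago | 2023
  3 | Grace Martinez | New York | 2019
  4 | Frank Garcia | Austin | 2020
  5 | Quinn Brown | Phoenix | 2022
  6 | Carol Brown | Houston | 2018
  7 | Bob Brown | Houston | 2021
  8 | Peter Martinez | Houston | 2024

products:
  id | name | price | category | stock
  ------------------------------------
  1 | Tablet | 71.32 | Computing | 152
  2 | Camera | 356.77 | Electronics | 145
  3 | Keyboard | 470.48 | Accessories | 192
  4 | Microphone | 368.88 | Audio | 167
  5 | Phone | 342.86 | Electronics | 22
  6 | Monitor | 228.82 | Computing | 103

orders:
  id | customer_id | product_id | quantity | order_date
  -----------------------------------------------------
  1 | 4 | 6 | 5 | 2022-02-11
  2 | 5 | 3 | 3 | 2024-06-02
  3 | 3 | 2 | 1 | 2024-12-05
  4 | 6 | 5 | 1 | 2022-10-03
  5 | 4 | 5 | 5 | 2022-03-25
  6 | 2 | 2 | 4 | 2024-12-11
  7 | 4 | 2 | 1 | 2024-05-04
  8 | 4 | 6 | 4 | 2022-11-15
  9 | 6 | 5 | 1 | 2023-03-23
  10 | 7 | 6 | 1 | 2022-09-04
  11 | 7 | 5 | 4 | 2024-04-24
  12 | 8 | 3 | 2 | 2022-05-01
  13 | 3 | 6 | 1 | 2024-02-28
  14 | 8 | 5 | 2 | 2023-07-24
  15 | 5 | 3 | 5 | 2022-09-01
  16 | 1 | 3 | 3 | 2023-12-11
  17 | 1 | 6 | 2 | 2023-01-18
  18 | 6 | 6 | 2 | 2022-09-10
SELECT p.name, MAX(c.quantity) AS max_quantity FROM orders c JOIN products p ON c.product_id = p.id GROUP BY p.id, p.name HAVING COUNT(*) >= 3

Execution result:
name | max_quantity
Camera | 4
Keyboard | 5
Phone | 5
Monitor | 5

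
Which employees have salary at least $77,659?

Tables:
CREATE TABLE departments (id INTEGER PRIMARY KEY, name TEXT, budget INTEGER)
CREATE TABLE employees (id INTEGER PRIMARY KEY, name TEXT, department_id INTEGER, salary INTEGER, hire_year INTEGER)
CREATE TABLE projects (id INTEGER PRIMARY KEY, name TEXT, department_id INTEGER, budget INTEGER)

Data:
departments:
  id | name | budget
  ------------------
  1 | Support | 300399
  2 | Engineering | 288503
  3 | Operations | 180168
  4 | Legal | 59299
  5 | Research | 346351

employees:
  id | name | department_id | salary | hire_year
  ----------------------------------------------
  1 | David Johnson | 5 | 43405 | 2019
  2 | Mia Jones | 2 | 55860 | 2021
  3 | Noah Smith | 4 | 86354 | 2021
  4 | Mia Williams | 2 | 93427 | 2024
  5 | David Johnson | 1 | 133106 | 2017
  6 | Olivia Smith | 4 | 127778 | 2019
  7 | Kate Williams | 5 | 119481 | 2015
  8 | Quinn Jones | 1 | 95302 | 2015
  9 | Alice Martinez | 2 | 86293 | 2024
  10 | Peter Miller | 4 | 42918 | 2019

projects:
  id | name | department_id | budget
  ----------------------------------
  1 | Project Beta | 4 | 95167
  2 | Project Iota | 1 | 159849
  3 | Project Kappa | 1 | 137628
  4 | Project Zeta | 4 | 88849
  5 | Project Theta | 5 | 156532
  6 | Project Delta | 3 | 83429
SELECT name, salary FROM employees WHERE salary >= 77659

Execution result:
name | salary
Noah Smith | 86354
Mia Williams | 93427
David Johnson | 133106
Olivia Smith | 127778
Kate Williams | 119481
Quinn Jones | 95302
Alice Martinez | 86293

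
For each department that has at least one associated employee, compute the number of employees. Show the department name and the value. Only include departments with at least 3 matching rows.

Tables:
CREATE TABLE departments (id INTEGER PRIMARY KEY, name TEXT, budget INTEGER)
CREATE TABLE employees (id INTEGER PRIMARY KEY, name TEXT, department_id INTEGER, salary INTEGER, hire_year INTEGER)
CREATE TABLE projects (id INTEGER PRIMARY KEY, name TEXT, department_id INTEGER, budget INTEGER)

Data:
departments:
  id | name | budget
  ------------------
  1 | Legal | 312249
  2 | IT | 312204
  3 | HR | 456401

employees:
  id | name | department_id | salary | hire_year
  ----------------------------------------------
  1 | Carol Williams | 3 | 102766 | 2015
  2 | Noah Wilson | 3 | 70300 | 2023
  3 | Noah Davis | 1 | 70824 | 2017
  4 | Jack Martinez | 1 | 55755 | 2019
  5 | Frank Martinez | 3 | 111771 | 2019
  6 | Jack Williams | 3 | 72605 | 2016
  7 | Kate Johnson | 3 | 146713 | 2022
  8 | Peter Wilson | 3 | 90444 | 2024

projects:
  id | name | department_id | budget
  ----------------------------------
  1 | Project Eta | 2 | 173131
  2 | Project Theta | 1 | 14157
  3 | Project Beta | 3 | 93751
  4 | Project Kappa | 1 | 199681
SELECT p.name, COUNT(*) AS n FROM employees c JOIN departments p ON c.department_id = p.id GROUP BY p.id, p.name HAVING COUNT(*) >= 3

Execution result:
name | n
HR | 6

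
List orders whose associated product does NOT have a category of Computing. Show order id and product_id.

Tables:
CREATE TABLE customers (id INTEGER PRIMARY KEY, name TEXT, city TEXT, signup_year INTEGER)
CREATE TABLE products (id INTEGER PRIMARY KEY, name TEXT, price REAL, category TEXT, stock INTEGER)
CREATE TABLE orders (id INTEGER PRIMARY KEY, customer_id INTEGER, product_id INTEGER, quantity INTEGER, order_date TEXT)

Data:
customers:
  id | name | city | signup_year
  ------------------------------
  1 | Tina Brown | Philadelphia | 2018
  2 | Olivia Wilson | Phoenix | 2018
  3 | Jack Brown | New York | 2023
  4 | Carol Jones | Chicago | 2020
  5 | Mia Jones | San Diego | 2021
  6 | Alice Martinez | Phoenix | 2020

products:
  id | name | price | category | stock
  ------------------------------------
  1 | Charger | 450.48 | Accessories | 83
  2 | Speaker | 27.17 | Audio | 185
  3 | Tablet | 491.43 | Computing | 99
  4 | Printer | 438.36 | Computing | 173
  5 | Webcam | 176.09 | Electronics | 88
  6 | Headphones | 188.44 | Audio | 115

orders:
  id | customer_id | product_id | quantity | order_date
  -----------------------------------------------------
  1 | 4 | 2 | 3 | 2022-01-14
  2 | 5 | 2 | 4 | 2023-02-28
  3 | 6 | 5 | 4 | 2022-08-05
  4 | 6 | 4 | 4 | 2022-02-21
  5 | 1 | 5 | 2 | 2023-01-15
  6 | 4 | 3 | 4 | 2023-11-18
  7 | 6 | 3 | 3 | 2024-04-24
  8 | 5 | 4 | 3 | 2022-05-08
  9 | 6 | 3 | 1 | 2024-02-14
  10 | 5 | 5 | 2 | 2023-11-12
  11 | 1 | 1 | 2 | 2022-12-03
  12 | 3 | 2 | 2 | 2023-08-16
SELECT id, product_id FROM orders WHERE product_id NOT IN (SELECT id FROM products WHERE category = 'Computing')

Execution result:
id | product_id
1 | 2
2 | 2
3 | 5
5 | 5
10 | 5
11 | 1
12 | 2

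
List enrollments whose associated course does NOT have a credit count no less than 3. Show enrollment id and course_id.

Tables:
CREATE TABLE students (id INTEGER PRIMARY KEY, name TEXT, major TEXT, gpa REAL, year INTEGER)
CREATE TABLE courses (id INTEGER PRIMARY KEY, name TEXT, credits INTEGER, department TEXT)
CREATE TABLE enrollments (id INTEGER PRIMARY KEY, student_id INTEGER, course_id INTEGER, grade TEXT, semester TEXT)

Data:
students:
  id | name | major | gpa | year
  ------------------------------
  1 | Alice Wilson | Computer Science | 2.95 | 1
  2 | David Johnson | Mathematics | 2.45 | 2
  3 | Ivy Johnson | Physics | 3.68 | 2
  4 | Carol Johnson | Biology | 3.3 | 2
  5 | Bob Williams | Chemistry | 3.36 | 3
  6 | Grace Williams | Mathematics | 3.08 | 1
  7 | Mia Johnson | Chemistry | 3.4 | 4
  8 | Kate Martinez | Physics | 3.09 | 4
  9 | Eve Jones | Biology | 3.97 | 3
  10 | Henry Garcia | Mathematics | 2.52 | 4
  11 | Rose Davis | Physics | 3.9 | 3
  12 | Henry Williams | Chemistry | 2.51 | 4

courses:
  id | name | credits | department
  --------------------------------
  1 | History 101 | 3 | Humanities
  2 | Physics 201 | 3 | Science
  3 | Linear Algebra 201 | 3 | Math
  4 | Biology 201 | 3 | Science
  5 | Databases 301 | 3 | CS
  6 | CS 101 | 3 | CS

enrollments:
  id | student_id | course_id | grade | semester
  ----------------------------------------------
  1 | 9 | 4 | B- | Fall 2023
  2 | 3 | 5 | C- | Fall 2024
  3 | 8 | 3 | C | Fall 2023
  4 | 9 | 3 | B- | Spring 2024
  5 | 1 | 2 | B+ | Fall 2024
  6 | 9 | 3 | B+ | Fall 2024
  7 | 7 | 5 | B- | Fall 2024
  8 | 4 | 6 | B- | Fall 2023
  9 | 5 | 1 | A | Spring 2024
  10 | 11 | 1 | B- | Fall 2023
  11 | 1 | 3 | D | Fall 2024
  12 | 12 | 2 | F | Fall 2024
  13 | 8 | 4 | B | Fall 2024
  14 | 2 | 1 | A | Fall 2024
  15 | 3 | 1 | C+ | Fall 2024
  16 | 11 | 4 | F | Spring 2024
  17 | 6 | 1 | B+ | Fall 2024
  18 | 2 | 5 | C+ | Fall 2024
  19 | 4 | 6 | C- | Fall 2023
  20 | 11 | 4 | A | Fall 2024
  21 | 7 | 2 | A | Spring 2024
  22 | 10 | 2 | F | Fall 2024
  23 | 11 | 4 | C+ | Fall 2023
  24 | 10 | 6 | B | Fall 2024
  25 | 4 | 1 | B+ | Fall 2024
SELECT id, course_id FROM enrollments WHERE course_id NOT IN (SELECT id FROM courses WHERE credits >= 3)

Execution result:
(no rows)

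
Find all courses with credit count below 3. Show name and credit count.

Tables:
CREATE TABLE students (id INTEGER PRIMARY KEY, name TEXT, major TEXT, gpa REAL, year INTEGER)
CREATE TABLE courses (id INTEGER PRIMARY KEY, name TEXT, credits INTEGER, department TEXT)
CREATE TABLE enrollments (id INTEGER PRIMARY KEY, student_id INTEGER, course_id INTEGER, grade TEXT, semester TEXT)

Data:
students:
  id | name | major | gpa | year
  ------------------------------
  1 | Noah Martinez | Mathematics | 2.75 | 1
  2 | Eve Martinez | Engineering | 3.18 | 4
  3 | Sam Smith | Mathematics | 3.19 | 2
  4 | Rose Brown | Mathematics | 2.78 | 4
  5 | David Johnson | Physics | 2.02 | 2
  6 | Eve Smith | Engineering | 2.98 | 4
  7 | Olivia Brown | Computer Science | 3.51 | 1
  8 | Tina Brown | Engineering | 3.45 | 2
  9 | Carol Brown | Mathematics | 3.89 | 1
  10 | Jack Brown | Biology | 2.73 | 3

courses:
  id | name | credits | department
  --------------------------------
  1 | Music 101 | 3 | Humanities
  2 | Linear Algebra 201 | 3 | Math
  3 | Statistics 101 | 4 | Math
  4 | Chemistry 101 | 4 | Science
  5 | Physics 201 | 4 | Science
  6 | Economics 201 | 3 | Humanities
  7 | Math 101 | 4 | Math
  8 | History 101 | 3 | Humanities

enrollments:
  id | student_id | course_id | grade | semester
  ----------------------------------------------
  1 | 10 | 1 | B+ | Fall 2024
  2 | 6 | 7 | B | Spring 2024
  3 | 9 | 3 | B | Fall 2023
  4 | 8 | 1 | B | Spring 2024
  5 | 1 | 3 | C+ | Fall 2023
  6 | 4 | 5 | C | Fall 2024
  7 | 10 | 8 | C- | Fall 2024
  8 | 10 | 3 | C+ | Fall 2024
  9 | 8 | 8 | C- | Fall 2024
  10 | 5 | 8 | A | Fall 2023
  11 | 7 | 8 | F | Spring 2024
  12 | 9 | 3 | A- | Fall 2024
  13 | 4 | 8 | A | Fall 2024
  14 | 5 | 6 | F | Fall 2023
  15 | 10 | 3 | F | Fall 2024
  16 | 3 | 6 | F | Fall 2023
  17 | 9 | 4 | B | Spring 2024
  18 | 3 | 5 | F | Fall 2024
SELECT name, credits FROM courses WHERE credits < 3

Execution result:
(no rows)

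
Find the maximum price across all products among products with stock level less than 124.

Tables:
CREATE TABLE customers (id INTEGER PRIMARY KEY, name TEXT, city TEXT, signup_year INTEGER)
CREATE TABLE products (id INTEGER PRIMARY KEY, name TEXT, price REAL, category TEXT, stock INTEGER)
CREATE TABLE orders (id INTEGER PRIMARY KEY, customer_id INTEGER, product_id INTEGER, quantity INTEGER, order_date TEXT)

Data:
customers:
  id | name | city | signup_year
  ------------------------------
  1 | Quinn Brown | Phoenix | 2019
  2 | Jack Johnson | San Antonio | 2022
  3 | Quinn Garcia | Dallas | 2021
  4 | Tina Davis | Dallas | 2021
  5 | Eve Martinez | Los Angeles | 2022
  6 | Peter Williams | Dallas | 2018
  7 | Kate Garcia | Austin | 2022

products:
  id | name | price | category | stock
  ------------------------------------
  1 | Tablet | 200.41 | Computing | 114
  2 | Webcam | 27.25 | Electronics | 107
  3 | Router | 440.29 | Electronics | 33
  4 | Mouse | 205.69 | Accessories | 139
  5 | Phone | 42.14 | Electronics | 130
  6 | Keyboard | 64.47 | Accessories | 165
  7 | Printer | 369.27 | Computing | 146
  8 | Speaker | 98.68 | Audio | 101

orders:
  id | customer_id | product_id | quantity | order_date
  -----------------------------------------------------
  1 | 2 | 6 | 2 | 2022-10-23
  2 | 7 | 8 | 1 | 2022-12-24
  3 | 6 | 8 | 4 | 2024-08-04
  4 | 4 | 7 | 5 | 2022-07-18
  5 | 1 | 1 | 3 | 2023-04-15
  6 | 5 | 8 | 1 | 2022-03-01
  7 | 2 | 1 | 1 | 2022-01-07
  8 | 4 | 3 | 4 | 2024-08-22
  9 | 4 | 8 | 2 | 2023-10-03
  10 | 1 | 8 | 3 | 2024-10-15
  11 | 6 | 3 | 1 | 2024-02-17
SELECT MAX(price) FROM products WHERE stock < 124

Execution result:
440.29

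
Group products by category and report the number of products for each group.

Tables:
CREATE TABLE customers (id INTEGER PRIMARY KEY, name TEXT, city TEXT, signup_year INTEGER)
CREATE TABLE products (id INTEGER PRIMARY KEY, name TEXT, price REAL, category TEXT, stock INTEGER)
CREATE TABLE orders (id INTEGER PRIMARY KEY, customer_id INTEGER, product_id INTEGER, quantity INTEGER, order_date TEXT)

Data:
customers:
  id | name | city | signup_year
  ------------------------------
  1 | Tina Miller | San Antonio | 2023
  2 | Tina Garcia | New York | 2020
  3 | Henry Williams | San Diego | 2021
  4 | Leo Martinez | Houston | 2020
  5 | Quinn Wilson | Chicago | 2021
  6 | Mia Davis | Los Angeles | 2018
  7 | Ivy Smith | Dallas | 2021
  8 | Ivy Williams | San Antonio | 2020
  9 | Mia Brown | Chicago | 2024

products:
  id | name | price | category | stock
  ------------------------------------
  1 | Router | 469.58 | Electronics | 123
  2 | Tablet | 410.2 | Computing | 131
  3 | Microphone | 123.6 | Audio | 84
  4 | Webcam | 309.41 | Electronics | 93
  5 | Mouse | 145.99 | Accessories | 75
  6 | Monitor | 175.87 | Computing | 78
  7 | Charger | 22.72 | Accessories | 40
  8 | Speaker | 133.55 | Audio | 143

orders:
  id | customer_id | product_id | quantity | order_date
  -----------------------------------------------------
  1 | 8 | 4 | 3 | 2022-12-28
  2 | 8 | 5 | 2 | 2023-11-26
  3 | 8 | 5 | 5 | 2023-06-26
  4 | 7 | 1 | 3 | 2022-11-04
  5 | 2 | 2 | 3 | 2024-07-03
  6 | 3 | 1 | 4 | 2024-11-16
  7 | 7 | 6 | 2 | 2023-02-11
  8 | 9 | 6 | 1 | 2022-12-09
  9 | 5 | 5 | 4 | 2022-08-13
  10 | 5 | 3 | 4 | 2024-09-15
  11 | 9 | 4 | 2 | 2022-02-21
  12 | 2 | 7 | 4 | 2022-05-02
SELECT category, COUNT(*) AS n FROM products GROUP BY category

Execution result:
category | n
Accessories | 2
Audio | 2
Computing | 2
Electronics | 2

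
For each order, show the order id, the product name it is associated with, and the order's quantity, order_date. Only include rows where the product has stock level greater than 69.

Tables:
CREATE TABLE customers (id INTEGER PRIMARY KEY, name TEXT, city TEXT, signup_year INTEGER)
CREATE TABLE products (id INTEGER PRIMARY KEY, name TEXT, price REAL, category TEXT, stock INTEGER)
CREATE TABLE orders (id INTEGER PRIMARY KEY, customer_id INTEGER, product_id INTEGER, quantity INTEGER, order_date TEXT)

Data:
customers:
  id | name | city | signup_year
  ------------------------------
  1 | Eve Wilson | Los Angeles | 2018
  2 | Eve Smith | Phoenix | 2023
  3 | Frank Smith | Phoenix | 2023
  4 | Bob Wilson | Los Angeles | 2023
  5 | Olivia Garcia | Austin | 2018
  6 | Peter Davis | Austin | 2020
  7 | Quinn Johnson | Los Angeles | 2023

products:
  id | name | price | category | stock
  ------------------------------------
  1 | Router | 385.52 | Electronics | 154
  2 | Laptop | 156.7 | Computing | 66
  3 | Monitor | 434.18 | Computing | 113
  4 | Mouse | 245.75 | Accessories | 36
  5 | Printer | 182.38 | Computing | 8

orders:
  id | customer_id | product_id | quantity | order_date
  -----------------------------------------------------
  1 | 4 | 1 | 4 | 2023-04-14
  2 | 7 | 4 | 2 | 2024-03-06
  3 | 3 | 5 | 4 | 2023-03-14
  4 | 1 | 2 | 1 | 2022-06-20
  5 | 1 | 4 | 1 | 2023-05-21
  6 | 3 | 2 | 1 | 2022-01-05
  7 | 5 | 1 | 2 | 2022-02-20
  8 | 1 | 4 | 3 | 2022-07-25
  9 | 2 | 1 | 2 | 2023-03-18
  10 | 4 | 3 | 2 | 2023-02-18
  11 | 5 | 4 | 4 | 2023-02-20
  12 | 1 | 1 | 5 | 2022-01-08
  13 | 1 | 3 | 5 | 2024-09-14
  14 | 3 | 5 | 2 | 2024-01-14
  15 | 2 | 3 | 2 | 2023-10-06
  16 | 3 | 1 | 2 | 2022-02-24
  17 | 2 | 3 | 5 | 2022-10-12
SELECT c.id, p.name AS product, c.quantity, c.order_date FROM orders c JOIN products p ON c.product_id = p.id WHERE p.stock > 69

Execution result:
id | product | quantity | order_date
1 | Router | 4 | 2023-04-14
7 | Router | 2 | 2022-02-20
9 | Router | 2 | 2023-03-18
10 | Monitor | 2 | 2023-02-18
12 | Router | 5 | 2022-01-08
13 | Monitor | 5 | 2024-09-14
15 | Monitor | 2 | 2023-10-06
16 | Router | 2 | 2022-02-24
17 | Monitor | 5 | 2022-10-12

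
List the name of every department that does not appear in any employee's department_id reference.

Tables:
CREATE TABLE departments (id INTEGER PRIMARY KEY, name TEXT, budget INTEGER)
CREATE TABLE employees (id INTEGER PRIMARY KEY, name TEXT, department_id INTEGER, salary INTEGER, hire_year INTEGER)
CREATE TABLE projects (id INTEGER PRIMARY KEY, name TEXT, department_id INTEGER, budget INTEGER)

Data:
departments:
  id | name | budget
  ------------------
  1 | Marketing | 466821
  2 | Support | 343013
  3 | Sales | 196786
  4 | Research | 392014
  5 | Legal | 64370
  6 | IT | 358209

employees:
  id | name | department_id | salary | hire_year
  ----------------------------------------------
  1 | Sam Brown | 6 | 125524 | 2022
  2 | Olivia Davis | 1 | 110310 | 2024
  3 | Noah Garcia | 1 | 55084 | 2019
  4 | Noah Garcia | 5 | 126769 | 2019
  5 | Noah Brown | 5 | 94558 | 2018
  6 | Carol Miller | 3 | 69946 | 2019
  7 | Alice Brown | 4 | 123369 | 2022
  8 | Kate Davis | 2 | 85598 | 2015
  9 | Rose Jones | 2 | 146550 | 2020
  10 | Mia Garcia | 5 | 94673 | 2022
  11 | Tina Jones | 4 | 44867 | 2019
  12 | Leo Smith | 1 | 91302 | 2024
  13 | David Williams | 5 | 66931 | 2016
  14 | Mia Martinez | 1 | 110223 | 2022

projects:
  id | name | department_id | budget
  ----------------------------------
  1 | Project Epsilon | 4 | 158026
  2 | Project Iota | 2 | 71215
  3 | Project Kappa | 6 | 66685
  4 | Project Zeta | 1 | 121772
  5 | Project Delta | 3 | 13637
SELECT p.name FROM departments p LEFT JOIN employees c ON c.department_id = p.id WHERE c.id IS NULL

Execution result:
(no rows)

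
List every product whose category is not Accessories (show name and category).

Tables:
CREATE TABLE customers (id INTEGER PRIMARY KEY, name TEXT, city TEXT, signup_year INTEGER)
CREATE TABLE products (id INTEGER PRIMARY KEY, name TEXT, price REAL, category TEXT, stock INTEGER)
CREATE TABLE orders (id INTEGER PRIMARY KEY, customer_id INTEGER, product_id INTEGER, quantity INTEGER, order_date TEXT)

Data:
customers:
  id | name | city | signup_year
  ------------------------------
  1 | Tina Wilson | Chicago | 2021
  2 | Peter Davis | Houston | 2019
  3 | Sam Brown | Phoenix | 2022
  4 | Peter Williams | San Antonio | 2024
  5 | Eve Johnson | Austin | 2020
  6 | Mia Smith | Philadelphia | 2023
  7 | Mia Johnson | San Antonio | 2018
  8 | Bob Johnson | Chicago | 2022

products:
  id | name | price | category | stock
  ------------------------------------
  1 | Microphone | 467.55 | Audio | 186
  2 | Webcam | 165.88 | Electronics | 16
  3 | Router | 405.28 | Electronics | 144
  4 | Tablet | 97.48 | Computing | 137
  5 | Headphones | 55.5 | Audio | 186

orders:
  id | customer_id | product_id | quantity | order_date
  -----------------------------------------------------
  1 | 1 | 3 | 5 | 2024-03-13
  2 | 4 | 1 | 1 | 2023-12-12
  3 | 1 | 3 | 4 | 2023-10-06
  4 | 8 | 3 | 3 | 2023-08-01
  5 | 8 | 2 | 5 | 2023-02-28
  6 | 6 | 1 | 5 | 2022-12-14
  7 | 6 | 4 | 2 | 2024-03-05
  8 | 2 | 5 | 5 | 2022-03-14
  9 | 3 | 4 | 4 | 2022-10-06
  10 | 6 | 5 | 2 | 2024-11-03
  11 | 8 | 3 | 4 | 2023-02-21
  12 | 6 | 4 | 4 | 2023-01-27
SELECT name, category FROM products WHERE category <> 'Accessories'

Execution result:
name | category
Microphone | Audio
Webcam | Electronics
Router | Electronics
Tablet | Computing
Headphones | Audio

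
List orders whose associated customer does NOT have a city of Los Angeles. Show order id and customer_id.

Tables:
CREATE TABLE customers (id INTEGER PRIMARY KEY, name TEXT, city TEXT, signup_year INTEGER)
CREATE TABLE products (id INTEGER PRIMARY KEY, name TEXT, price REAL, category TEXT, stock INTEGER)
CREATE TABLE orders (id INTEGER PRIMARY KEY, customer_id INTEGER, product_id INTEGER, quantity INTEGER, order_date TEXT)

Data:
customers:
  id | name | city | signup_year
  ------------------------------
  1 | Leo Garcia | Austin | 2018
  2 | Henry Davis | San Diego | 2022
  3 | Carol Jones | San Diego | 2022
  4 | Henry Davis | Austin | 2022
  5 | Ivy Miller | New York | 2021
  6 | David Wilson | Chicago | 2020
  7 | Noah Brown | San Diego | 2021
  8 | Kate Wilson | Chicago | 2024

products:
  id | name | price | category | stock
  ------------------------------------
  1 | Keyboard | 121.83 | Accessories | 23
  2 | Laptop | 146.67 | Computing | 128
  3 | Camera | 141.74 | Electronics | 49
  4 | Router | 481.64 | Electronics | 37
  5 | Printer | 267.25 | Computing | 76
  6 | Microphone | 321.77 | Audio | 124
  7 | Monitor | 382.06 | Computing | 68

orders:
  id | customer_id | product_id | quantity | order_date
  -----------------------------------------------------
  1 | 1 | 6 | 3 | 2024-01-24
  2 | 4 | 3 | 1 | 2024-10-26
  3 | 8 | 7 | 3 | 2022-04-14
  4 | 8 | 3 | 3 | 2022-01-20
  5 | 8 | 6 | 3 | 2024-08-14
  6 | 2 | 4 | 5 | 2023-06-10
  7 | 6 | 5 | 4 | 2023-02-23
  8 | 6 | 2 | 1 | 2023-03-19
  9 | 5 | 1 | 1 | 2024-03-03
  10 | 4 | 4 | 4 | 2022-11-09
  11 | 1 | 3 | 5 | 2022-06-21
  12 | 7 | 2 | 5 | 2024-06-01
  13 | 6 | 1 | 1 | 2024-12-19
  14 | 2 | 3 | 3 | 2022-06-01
SELECT id, customer_id FROM orders WHERE customer_id NOT IN (SELECT id FROM customers WHERE city = 'Los Angeles')

Execution result:
id | customer_id
1 | 1
2 | 4
3 | 8
4 | 8
5 | 8
6 | 2
7 | 6
8 | 6
9 | 5
10 | 4
11 | 1
12 | 7
13 | 6
14 | 2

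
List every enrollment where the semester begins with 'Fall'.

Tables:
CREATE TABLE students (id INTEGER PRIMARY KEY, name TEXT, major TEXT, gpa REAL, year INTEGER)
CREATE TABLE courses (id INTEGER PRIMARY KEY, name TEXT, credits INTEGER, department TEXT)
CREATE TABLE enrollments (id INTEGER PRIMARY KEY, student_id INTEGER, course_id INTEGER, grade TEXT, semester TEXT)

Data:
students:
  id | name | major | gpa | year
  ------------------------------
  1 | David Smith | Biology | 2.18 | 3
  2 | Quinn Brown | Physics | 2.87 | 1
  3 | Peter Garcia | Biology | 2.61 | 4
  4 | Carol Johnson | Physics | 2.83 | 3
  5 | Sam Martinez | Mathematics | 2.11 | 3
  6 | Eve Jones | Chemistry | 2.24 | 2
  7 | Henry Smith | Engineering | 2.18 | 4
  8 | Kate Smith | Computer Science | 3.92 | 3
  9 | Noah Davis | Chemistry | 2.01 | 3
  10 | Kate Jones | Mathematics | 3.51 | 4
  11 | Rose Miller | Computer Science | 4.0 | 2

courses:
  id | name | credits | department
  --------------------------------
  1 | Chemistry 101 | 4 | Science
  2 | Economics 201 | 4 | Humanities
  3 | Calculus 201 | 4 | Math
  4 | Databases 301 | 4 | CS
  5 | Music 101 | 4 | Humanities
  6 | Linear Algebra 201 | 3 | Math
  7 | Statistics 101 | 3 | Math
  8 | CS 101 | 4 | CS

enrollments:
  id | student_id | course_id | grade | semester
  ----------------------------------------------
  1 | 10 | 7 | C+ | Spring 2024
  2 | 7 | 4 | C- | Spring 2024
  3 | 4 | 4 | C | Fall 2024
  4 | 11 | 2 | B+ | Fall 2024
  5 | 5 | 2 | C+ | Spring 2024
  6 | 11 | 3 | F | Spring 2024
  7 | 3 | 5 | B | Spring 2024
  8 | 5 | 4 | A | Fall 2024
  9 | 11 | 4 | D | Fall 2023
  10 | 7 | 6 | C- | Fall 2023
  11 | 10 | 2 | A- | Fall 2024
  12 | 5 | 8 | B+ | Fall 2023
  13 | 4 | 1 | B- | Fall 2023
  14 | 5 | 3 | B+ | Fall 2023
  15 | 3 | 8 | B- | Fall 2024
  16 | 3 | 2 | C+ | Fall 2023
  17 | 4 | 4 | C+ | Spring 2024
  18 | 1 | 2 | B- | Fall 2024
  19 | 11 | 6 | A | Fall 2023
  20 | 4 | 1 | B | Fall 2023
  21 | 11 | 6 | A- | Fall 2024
SELECT id, semester FROM enrollments WHERE semester LIKE 'Fall%'

Execution result:
id | semester
3 | Fall 2024
4 | Fall 2024
8 | Fall 2024
9 | Fall 2023
10 | Fall 2023
11 | Fall 2024
12 | Fall 2023
13 | Fall 2023
14 | Fall 2023
15 | Fall 2024
16 | Fall 2023
18 | Fall 2024
19 | Fall 2023
20 | Fall 2023
21 | Fall 2024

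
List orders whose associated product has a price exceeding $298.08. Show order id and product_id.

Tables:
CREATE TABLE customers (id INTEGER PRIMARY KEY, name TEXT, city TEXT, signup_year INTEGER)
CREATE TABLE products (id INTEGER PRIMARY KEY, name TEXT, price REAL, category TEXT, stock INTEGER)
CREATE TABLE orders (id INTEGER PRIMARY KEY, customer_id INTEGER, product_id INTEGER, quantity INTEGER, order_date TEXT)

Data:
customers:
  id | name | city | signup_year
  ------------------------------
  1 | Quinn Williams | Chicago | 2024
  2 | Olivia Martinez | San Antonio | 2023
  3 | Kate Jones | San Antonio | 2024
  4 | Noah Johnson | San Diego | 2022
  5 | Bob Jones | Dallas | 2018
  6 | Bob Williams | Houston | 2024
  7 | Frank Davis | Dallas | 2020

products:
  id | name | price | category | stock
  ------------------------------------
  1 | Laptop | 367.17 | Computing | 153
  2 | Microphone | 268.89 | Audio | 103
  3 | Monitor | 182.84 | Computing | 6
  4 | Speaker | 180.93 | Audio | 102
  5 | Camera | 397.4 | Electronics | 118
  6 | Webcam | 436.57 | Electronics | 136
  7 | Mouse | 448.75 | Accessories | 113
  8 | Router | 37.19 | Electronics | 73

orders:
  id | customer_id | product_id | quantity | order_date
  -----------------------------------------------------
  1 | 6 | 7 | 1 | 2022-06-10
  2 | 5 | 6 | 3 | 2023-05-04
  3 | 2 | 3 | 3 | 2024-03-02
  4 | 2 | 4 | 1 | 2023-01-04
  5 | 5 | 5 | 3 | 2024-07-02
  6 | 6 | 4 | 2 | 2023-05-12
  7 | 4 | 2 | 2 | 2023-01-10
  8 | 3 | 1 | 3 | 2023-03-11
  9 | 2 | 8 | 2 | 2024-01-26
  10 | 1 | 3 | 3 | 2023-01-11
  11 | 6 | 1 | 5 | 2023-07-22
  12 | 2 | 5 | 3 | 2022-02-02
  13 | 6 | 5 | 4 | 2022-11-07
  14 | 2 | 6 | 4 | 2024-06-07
SELECT id, product_id FROM orders WHERE product_id IN (SELECT id FROM products WHERE price > 298.08)

Execution result:
id | product_id
1 | 7
2 | 6
5 | 5
8 | 1
11 | 1
12 | 5
13 | 5
14 | 6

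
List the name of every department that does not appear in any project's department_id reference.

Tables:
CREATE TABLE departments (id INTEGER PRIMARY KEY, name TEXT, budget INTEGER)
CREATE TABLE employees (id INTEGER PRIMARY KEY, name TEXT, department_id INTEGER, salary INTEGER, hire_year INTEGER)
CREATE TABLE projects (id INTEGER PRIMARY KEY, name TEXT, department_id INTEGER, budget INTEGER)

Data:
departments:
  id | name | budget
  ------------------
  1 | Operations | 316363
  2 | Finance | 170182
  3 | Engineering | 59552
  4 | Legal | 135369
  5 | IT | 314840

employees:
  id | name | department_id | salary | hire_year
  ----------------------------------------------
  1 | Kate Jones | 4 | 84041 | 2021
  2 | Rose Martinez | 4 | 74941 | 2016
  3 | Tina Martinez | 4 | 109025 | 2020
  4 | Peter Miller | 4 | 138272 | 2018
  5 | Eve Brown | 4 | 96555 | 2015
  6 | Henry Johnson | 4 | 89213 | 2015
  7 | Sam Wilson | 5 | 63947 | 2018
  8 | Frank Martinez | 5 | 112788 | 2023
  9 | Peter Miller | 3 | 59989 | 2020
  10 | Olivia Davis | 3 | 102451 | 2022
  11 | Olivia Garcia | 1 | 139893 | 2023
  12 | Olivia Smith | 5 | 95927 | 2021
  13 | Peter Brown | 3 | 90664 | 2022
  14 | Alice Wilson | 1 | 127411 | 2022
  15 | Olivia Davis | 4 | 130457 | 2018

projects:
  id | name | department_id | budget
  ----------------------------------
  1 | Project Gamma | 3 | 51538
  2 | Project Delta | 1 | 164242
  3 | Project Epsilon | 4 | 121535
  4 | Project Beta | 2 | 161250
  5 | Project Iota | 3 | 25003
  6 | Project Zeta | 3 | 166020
SELECT p.name FROM departments p LEFT JOIN projects c ON c.department_id = p.id WHERE c.id IS NULL

Execution result:
IT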